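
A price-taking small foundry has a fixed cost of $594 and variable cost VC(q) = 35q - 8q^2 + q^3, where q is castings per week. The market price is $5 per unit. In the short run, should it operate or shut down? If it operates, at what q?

Shut down

From TC, MC = TC'(q) = 35 - 16q + 3q^2 and AVC = VC/q = 35 - 8q + q^2.
AVC is minimized where dAVC/dq = -8 + 2q = 0, at q = 4; min AVC = 35 - 8·4 + 4^2 = $19.
P = $5 lies below min AVC = $19; no output level covers variable cost.
The firm minimizes its loss by shutting down and losing only its fixed cost of $594.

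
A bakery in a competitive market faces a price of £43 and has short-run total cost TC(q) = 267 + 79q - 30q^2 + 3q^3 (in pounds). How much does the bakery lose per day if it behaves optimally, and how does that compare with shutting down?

AVC = 79 - 30q + 3q^2 has its minimum £4 at q = 5; price £43 clears that bar, so the firm operates.
MC = 79 - 60q + 9q^2. Setting P = MC and taking the root on the rising branch gives q* = 6.
TR = 43·6 = 258. TC = 267 + 42 = 309. Profit = 258 − 309 = -£51.
Shutting down would mean losing the fixed cost of £267, so operating at a loss of £51 is better by £216.

Profit = -£51 at q = 6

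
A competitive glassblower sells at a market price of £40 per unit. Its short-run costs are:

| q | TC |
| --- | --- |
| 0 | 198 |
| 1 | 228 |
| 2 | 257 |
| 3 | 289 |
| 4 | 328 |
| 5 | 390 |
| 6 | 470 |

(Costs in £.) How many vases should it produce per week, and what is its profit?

q = 4; profit = -£168

Profit at each row (π = 40q − TC): q=0: -198; q=1: -188; q=2: -177; q=3: -169; q=4: -168; q=5: -190; q=6: -230.
Profit is maximized at q = 4. AVC there is 130/4 = £32.50 ≤ P, so producing beats shutting down (which would give -£198).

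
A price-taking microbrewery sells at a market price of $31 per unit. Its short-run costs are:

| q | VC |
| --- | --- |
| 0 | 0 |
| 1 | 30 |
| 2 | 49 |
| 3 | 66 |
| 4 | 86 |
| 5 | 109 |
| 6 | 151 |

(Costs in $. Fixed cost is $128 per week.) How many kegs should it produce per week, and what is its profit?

q = 5; profit = -$82

Profit at each row (π = 31q − TC): q=0: -128; q=1: -127; q=2: -115; q=3: -101; q=4: -90; q=5: -82; q=6: -93.
Profit is maximized at q = 5. AVC there is 109/5 = $21.80 ≤ P, so producing beats shutting down (which would give -$128).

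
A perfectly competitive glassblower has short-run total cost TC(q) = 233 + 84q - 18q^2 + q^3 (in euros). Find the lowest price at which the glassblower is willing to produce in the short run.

€3 per unit

The firm shuts down when price falls below the minimum of average variable cost. AVC = VC/q = 84 - 18q + q^2.
dAVC/dq = -18 + 2q = 0 gives q = 9. min AVC = 84 - 18·9 + 9^2 = 3.
For P < €3 the firm produces nothing.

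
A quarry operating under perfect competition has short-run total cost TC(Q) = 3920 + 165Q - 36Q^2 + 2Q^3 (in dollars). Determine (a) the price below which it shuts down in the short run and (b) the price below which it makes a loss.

Shutdown price = min AVC. AVC = 165 - 36Q + 2Q^2, with vertex at Q = 9 and minimum $3.
ATC = 3920/Q + 165 - 36Q + 2Q^2. Setting dATC/dQ = −3920/Q^2 − 36 + 4Q = 0 gives Q = 14 (since 4·14^3 − 36·14^2 = 3920).
min ATC = 3920/14 + 165 − 36·14 + 2·14^2 = $333. That is the break-even price.
Between these two prices the firm operates at a loss; above $333 it earns a profit.

Shutdown price = $3; break-even price = $333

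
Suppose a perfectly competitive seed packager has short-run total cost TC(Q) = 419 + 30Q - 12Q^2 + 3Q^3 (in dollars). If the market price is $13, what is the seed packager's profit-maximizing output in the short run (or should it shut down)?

Strip out fixed cost: VC = 30Q - 12Q^2 + 3Q^3. Then AVC = 30 - 12Q + 3Q^2 and MC = 30 - 24Q + 9Q^2.
AVC hits its minimum where MC = AVC, at Q = 2, giving min AVC = 30 - 12·2 + 3·2^2 = $18.
Since P = $13 < min AVC = $18, price fails to cover variable cost at any output.
Shutting down limits the loss to fixed cost, $419.

Shut down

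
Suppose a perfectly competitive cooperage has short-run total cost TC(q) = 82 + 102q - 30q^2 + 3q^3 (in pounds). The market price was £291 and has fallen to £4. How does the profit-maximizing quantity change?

Output falls from 9 to 0 (the firm shuts down)

MC = 102 - 60q + 9q^2; the shutdown threshold is min AVC = £27 (at q = 5).
At P = £291 ≥ min AVC, set P = MC on the rising branch: q = 9.
At P = £4 < min AVC = £27, price no longer covers variable cost at any output, so the firm shuts down: q = 0.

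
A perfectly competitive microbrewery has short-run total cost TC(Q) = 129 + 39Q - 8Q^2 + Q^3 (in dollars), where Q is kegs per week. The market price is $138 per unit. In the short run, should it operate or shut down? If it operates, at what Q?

Produce at Q = 9

From TC, MC = TC'(Q) = 39 - 16Q + 3Q^2 and AVC = VC/Q = 39 - 8Q + Q^2.
AVC hits its minimum where MC = AVC, at Q = 4, giving min AVC = 39 - 8·4 + 4^2 = $23.
Because $138 ≥ $23, revenue can cover variable cost; the firm operates.
P = MC gives -99 - 16Q + 3Q^2 = 0, with roots -11/3 and 9. Take the larger (rising MC): Q* = 9.
Check: AVC at Q = 9 is $48 ≤ P, so revenue covers variable cost.
Profit = P·Q − TC = 138·9 − 561 = $681.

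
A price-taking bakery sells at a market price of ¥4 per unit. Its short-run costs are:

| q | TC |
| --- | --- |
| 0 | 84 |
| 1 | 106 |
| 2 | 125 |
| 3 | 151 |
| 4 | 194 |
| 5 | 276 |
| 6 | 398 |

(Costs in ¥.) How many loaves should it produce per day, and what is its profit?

Compute π = P·q − TC at each output: q=0: -84; q=1: -102; q=2: -117; q=3: -139; q=4: -178; q=5: -256; q=6: -374.
Profit is highest at q = 0. Equivalently, the lowest AVC in the table is 41/2 ≈ ¥20.50 at q = 2, and P = ¥4 falls below it — price never covers variable cost, so the firm shuts down and loses only its fixed cost.

q = 0 (shut down); profit = -¥84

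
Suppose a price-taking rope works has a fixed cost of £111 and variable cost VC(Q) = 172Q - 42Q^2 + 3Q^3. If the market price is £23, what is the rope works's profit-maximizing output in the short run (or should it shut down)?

Strip out fixed cost: VC = 172Q - 42Q^2 + 3Q^3. Then AVC = 172 - 42Q + 3Q^2 and MC = 172 - 84Q + 9Q^2.
AVC hits its minimum where MC = AVC, at Q = 7, giving min AVC = 172 - 42·7 + 3·7^2 = £25.
P = £23 lies below min AVC = £25; no output level covers variable cost.
The firm minimizes its loss by shutting down and losing only its fixed cost of £111.

Shut down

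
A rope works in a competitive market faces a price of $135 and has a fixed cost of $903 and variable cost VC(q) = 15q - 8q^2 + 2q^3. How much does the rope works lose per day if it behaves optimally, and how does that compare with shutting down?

AVC = 15 - 8q + 2q^2 has its minimum $7 at q = 2; price $135 clears that bar, so the firm operates.
MC = 15 - 16q + 6q^2. Setting P = MC and taking the root on the rising branch gives q* = 6.
TR = 135·6 = 810. TC = 903 + 234 = 1137. Profit = 810 − 1137 = -$327.
That loss of $327 beats the $903 the firm would lose by shutting down; producing recovers $576 of fixed cost.

Profit = -$327 at q = 6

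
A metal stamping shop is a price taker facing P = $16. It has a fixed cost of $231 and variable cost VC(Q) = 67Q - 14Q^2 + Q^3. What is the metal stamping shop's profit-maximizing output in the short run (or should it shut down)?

Strip out fixed cost: VC = 67Q - 14Q^2 + Q^3. Then AVC = 67 - 14Q + Q^2 and MC = 67 - 28Q + 3Q^2.
AVC hits its minimum where MC = AVC, at Q = 7, giving min AVC = 67 - 14·7 + 7^2 = $18.
With P < min AVC ($16 < $18), every unit sold adds to the loss.
The firm minimizes its loss by shutting down and losing only its fixed cost of $231.

Shut down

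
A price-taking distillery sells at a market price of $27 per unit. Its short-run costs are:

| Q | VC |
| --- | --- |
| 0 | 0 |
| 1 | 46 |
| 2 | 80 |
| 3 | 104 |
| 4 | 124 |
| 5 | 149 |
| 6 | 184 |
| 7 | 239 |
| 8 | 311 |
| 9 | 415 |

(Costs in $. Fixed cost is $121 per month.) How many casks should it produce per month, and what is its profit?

Q = 0 (shut down); profit = -$121

Compute π = P·Q − TC at each output: Q=0: -121; Q=1: -140; Q=2: -147; Q=3: -144; Q=4: -137; Q=5: -135; Q=6: -143; Q=7: -171; Q=8: -216; Q=9: -293.
Profit is highest at Q = 0. Equivalently, the lowest AVC in the table is 149/5 ≈ $29.80 at Q = 5, and P = $27 falls below it — price never covers variable cost, so the firm shuts down and loses only its fixed cost.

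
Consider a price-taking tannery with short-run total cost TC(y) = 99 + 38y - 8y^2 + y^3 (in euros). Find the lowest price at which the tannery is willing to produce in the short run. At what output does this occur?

Short-run supply begins at min AVC. From VC = 38y - 8y^2 + y^3, AVC = 38 - 8y + y^2.
At the minimum of AVC, MC = AVC. MC = 38 - 16y + 3y^2; setting MC = AVC gives 2y^2 - 8y = 0, so y = 4. min AVC = 22.
For P < €22 the firm produces nothing.

€22 per unit, at y = 4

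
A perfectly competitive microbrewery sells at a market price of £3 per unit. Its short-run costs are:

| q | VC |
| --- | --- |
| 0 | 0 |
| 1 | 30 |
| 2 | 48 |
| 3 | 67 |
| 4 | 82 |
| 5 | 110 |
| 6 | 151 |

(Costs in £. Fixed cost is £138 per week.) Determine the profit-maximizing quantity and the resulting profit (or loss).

Tabulate TR − TC: q=0: -138; q=1: -165; q=2: -180; q=3: -196; q=4: -208; q=5: -233; q=6: -271.
Profit is highest at q = 0. Equivalently, the lowest AVC in the table is 82/4 ≈ £20.50 at q = 4, and P = £3 falls below it — price never covers variable cost, so the firm shuts down and loses only its fixed cost.

q = 0 (shut down); profit = -£138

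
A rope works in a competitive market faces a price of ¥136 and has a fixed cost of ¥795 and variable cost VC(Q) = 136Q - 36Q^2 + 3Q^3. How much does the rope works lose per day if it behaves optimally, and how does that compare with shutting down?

AVC = 136 - 36Q + 3Q^2; min AVC = ¥28 at Q = 6. Since P = ¥136 ≥ min AVC, the firm produces.
MC = 136 - 72Q + 9Q^2. Setting P = MC and taking the root on the rising branch gives Q* = 8.
TR = 136·8 = 1088. TC = 795 + 320 = 1115. Profit = 1088 − 1115 = -¥27.
That loss of ¥27 beats the ¥795 the firm would lose by shutting down; producing recovers ¥768 of fixed cost.

Profit = -¥27 at Q = 8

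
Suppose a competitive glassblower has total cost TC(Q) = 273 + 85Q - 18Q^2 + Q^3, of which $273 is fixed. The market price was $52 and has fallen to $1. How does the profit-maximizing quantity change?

Output falls from 11 to 0 (the firm shuts down)

MC = 85 - 36Q + 3Q^2; the shutdown threshold is min AVC = $4 (at Q = 9).
With P = $52 above the shutdown price, P = MC gives Q = 11.
At P = $1 < min AVC = $4, price no longer covers variable cost at any output, so the firm shuts down: Q = 0.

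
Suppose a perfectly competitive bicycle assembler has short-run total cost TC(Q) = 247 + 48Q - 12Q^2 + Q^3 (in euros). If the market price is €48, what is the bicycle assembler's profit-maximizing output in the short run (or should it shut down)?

Produce at Q = 8

Variable cost is VC = 48Q - 12Q^2 + Q^3, so AVC = VC/Q = 48 - 12Q + Q^2 and MC = dTC/dQ = 48 - 24Q + 3Q^2.
The AVC parabola has its vertex at Q = 12/2 = 6, where AVC = 48 - 12·6 + 6^2 = €12.
P = €48 exceeds min AVC = €12, so the firm stays open.
Set P = MC: 48 = 48 - 24Q + 3Q^2 → -24Q + 3Q^2 = 0. The roots are Q = 0 and Q = 8; the profit-maximizing output is on the rising part of MC, so Q* = 8.
Check: AVC at Q = 8 is €16 ≤ P, so revenue covers variable cost.
Profit = P·Q − TC = 48·8 − 375 = €9.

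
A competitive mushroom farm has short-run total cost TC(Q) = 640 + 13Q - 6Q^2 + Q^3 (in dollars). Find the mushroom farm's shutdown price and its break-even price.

AVC = 13 - 6Q + Q^2; minimized at Q = 3, giving min AVC = $4. That is the shutdown price.
ATC = 640/Q + 13 - 6Q + Q^2. Setting dATC/dQ = −640/Q^2 − 6 + 2Q = 0 gives Q = 8 (since 2·8^3 − 6·8^2 = 640).
min ATC = 640/8 + 13 − 6·8 + 8^2 = $109. That is the break-even price.
Between these two prices the firm operates at a loss; above $109 it earns a profit.

Shutdown price = $4; break-even price = $109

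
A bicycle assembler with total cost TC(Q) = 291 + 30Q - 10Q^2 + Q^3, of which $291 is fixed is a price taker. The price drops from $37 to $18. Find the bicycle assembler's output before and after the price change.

Output falls from 7 to 6

MC = 30 - 20Q + 3Q^2; the shutdown threshold is min AVC = $5 (at Q = 5).
At P = $37 ≥ min AVC, set P = MC on the rising branch: Q = 7.
At P = $18 ≥ min AVC, set P = MC: Q = 6. The firm stays open but cuts output.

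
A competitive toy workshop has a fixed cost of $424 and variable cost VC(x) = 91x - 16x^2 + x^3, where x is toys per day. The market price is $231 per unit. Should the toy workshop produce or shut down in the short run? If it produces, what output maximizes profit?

Strip out fixed cost: VC = 91x - 16x^2 + x^3. Then AVC = 91 - 16x + x^2 and MC = 91 - 32x + 3x^2.
The AVC parabola has its vertex at x = 16/2 = 8, where AVC = 91 - 16·8 + 8^2 = $27.
Since P = $231 ≥ min AVC = $27, price covers variable cost and the firm should produce.
P = MC gives -140 - 32x + 3x^2 = 0, with roots -10/3 and 14. Take the larger (rising MC): x* = 14.
Check: AVC at x = 14 is $63 ≤ P, so revenue covers variable cost.
Profit = P·x − TC = 231·14 − 1306 = $1928.

Produce at x = 14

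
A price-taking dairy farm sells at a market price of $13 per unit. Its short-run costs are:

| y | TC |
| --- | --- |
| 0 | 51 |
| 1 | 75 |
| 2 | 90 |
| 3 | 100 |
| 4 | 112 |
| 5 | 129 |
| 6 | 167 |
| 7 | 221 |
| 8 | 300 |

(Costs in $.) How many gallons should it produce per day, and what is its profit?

Tabulate TR − TC: y=0: -51; y=1: -62; y=2: -64; y=3: -61; y=4: -60; y=5: -64; y=6: -89; y=7: -130; y=8: -196.
Profit is highest at y = 0. Equivalently, the lowest AVC in the table is 61/4 ≈ $15.25 at y = 4, and P = $13 falls below it — price never covers variable cost, so the firm shuts down and loses only its fixed cost.

y = 0 (shut down); profit = -$51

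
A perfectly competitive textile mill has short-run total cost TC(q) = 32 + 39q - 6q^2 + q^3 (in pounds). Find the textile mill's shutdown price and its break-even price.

Shutdown price = £30; break-even price = £39

Shutdown price = min AVC. AVC = 39 - 6q + q^2, with vertex at q = 3 and minimum £30.
ATC = 32/q + 39 - 6q + q^2. Setting dATC/dq = −32/q^2 − 6 + 2q = 0 gives q = 4 (since 2·4^3 − 6·4^2 = 32).
min ATC = 32/4 + 39 − 6·4 + 4^2 = £39. That is the break-even price.
For £30 ≤ P < £39 the firm produces at a loss; below £30 it shuts down.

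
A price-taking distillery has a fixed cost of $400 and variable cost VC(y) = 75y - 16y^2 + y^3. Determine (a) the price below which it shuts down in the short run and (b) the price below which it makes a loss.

Shutdown price = $11; break-even price = $55

Shutdown price = min AVC. AVC = 75 - 16y + y^2, with vertex at y = 8 and minimum $11.
ATC = 400/y + 75 - 16y + y^2. Setting dATC/dy = −400/y^2 − 16 + 2y = 0 gives y = 10 (since 2·10^3 − 16·10^2 = 400).
min ATC = 400/10 + 75 − 16·10 + 10^2 = $55. That is the break-even price.
For $11 ≤ P < $55 the firm produces at a loss; below $11 it shuts down.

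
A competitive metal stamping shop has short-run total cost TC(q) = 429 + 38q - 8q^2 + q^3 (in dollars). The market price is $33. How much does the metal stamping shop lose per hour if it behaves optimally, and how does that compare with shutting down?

AVC = 38 - 8q + q^2; min AVC = $22 at q = 4. Since P = $33 ≥ min AVC, the firm produces.
MC = 38 - 16q + 3q^2. Setting P = MC and taking the root on the rising branch gives q* = 5.
TR = 33·5 = 165. TC = 429 + 115 = 544. Profit = 165 − 544 = -$379.
That loss of $379 beats the $429 the firm would lose by shutting down; producing recovers $50 of fixed cost.

Profit = -$379 at q = 5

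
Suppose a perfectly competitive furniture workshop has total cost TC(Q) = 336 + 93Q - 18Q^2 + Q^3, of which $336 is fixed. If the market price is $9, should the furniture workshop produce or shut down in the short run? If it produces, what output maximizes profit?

Shut down

From TC, MC = TC'(Q) = 93 - 36Q + 3Q^2 and AVC = VC/Q = 93 - 18Q + Q^2.
AVC hits its minimum where MC = AVC, at Q = 9, giving min AVC = 93 - 18·9 + 9^2 = $12.
Since P = $9 < min AVC = $12, price fails to cover variable cost at any output.
The firm minimizes its loss by shutting down and losing only its fixed cost of $336.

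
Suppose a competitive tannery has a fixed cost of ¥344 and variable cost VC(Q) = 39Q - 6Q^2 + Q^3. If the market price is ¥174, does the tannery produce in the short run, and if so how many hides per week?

From TC, MC = TC'(Q) = 39 - 12Q + 3Q^2 and AVC = VC/Q = 39 - 6Q + Q^2.
The AVC parabola has its vertex at Q = 6/2 = 3, where AVC = 39 - 6·3 + 3^2 = ¥30.
Since P = ¥174 ≥ min AVC = ¥30, price covers variable cost and the firm should produce.
Set P = MC: 174 = 39 - 12Q + 3Q^2 → -135 - 12Q + 3Q^2 = 0. The roots are Q = -5 and Q = 9; the profit-maximizing output is on the rising part of MC, so Q* = 9.
Check: AVC at Q = 9 is ¥66 ≤ P, so revenue covers variable cost.
Profit = P·Q − TC = 174·9 − 938 = ¥628.

Produce at Q = 9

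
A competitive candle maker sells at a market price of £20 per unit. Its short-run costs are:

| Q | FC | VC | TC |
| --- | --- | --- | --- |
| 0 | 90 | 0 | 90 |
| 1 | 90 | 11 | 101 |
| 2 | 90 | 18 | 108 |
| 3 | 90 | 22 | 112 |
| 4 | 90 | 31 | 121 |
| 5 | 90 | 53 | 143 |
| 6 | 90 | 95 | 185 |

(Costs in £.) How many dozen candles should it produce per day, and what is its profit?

Compute π = P·Q − TC at each output: Q=0: -90; Q=1: -81; Q=2: -68; Q=3: -52; Q=4: -41; Q=5: -43; Q=6: -65.
Profit is maximized at Q = 4. AVC there is 31/4 = £7.75 ≤ P, so producing beats shutting down (which would give -£90).

Q = 4; profit = -£41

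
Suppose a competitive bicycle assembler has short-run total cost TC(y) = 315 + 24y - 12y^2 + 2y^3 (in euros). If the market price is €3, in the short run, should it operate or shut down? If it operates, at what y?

Shut down

Variable cost is VC = 24y - 12y^2 + 2y^3, so AVC = VC/y = 24 - 12y + 2y^2 and MC = dTC/dy = 24 - 24y + 6y^2.
AVC is minimized where dAVC/dy = -12 + 4y = 0, at y = 3; min AVC = 24 - 12·3 + 2·3^2 = €6.
Since P = €3 < min AVC = €6, price fails to cover variable cost at any output.
Shutting down limits the loss to fixed cost, €315.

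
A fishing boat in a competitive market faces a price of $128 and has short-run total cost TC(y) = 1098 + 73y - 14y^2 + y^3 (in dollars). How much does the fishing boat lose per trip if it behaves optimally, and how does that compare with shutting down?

AVC = 73 - 14y + y^2; min AVC = $24 at y = 7. Since P = $128 ≥ min AVC, the firm produces.
MC = 73 - 28y + 3y^2. Setting P = MC and taking the root on the rising branch gives y* = 11.
TR = 128·11 = 1408. TC = 1098 + 440 = 1538. Profit = 1408 − 1538 = -$130.
Shutting down would mean losing the fixed cost of $1098, so operating at a loss of $130 is better by $968.

Profit = -$130 at y = 11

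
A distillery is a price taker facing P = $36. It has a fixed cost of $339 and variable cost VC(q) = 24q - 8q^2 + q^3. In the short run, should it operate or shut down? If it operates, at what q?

From TC, MC = TC'(q) = 24 - 16q + 3q^2 and AVC = VC/q = 24 - 8q + q^2.
AVC hits its minimum where MC = AVC, at q = 4, giving min AVC = 24 - 8·4 + 4^2 = $8.
Because $36 ≥ $8, revenue can cover variable cost; the firm operates.
Solving P = MC: -12 - 16q + 3q^2 = 0 ⇒ q = -2/3 or 6. On the upward-sloping branch, q* = 6.
Check: AVC at q = 6 is $12 ≤ P, so revenue covers variable cost.
Profit = P·q − TC = 36·6 − 411 = -$195, a loss, but smaller than the $339 fixed cost the firm would lose by shutting down.

Produce at q = 6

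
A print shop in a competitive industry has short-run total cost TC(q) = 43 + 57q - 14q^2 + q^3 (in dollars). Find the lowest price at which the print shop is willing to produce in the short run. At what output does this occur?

$8 per unit, at q = 7

The firm shuts down when price falls below the minimum of average variable cost. AVC = VC/q = 57 - 14q + q^2.
dAVC/dq = -14 + 2q = 0 gives q = 7. min AVC = 57 - 14·7 + 7^2 = 8.
For P < $8 the firm produces nothing.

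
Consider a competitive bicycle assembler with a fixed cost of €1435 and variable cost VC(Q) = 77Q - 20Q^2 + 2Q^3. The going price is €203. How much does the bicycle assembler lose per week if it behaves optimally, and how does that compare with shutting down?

Profit = -€139 at Q = 9

AVC = 77 - 20Q + 2Q^2 has its minimum €27 at Q = 5; price €203 clears that bar, so the firm operates.
With MC = 77 - 40Q + 6Q^2, P = MC on the upward-sloping part at Q* = 9.
TR = 203·9 = 1827. TC = 1435 + 531 = 1966. Profit = 1827 − 1966 = -€139.
Shutting down would mean losing the fixed cost of €1435, so operating at a loss of €139 is better by €1296.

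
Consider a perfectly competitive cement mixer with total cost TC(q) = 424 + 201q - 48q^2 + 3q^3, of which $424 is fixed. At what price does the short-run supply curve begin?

Short-run supply begins at min AVC. From VC = 201q - 48q^2 + 3q^3, AVC = 201 - 48q + 3q^2.
At the minimum of AVC, MC = AVC. MC = 201 - 96q + 9q^2; setting MC = AVC gives 6q^2 - 48q = 0, so q = 8. min AVC = 9.
So the shutdown price is $9.

$9 per unit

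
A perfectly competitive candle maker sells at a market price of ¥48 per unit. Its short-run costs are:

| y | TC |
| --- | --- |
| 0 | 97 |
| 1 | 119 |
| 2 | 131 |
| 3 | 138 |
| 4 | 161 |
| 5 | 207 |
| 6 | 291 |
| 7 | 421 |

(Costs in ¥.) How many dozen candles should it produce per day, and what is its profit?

y = 5; profit = ¥33

Compute π = P·y − TC at each output: y=0: -97; y=1: -71; y=2: -35; y=3: 6; y=4: 31; y=5: 33; y=6: -3; y=7: -85.
Profit is maximized at y = 5. AVC there is 110/5 = ¥22 ≤ P, so producing beats shutting down (which would give -¥97).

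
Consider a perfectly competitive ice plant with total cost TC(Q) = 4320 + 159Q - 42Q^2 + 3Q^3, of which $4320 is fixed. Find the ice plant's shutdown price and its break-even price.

Shutdown price = $12; break-even price = $447

Shutdown price = min AVC. AVC = 159 - 42Q + 3Q^2, with vertex at Q = 7 and minimum $12.
ATC = 4320/Q + 159 - 42Q + 3Q^2. Setting dATC/dQ = −4320/Q^2 − 42 + 6Q = 0 gives Q = 12 (since 6·12^3 − 42·12^2 = 4320).
min ATC = 4320/12 + 159 − 42·12 + 3·12^2 = $447. That is the break-even price.
Between these two prices the firm operates at a loss; above $447 it earns a profit.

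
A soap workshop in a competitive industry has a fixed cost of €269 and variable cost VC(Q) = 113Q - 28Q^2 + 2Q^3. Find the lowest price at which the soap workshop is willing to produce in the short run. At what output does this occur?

€15 per unit, at Q = 7

The shutdown price is the minimum of AVC. VC = 113Q - 28Q^2 + 2Q^3, so AVC = 113 - 28Q + 2Q^2.
At the minimum of AVC, MC = AVC. MC = 113 - 56Q + 6Q^2; setting MC = AVC gives 4Q^2 - 28Q = 0, so Q = 7. min AVC = 15.
So the shutdown price is €15.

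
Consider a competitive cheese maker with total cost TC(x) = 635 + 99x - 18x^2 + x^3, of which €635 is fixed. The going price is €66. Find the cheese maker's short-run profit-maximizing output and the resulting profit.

AVC = 99 - 18x + x^2 has its minimum €18 at x = 9; price €66 clears that bar, so the firm operates.
With MC = 99 - 36x + 3x^2, P = MC on the upward-sloping part at x* = 11.
TR = 66·11 = 726. TC = 635 + 242 = 877. Profit = 726 − 877 = -€151.
Shutting down would mean losing the fixed cost of €635, so operating at a loss of €151 is better by €484.

Profit = -€151 at x = 11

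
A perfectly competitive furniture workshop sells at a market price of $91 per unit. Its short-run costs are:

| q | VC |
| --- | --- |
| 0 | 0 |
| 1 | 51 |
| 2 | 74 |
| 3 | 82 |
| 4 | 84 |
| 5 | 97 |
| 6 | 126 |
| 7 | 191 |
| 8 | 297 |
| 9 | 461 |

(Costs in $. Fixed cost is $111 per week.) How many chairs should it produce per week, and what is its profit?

q = 7; profit = $335

Tabulate TR − TC: q=0: -111; q=1: -71; q=2: -3; q=3: 80; q=4: 169; q=5: 247; q=6: 309; q=7: 335; q=8: 320; q=9: 247.
Profit is maximized at q = 7. AVC there is 191/7 = $27.29 ≤ P, so producing beats shutting down (which would give -$111).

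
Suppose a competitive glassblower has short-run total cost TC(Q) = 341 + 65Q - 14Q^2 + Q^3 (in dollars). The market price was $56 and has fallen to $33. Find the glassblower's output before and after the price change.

MC = 65 - 28Q + 3Q^2; the shutdown threshold is min AVC = $16 (at Q = 7).
At P = $56 ≥ min AVC, set P = MC on the rising branch: Q = 9.
At P = $33 ≥ min AVC, set P = MC: Q = 8. The firm stays open but cuts output.

Output falls from 9 to 8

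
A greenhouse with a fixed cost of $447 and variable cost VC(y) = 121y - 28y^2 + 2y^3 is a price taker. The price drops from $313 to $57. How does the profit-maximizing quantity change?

Output falls from 12 to 8

AVC = 121 - 28y + 2y^2, minimized at y = 7 where min AVC = $23. MC = 121 - 56y + 6y^2.
With P = $313 above the shutdown price, P = MC gives y = 12.
At P = $57 ≥ min AVC, set P = MC: y = 8. The firm stays open but cuts output.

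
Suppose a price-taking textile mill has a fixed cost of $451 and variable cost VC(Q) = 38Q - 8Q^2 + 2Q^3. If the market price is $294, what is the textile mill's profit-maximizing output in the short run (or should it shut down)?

Variable cost is VC = 38Q - 8Q^2 + 2Q^3, so AVC = VC/Q = 38 - 8Q + 2Q^2 and MC = dTC/dQ = 38 - 16Q + 6Q^2.
AVC hits its minimum where MC = AVC, at Q = 2, giving min AVC = 38 - 8·2 + 2·2^2 = $30.
P = $294 exceeds min AVC = $30, so the firm stays open.
Solving P = MC: -256 - 16Q + 6Q^2 = 0 ⇒ Q = -16/3 or 8. On the upward-sloping branch, Q* = 8.
Check: AVC at Q = 8 is $102 ≤ P, so revenue covers variable cost.
Profit = P·Q − TC = 294·8 − 1267 = $1085.

Produce at Q = 8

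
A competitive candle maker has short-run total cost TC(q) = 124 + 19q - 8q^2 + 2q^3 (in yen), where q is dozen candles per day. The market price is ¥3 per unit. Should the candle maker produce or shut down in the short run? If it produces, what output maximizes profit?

Shut down

From TC, MC = TC'(q) = 19 - 16q + 6q^2 and AVC = VC/q = 19 - 8q + 2q^2.
AVC hits its minimum where MC = AVC, at q = 2, giving min AVC = 19 - 8·2 + 2·2^2 = ¥11.
Since P = ¥3 < min AVC = ¥11, price fails to cover variable cost at any output.
Best response: produce nothing and absorb the ¥124 fixed cost.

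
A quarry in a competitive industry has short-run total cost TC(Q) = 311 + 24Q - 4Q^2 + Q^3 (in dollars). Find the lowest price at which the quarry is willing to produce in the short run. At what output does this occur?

Short-run supply begins at min AVC. From VC = 24Q - 4Q^2 + Q^3, AVC = 24 - 4Q + Q^2.
At the minimum of AVC, MC = AVC. MC = 24 - 8Q + 3Q^2; setting MC = AVC gives 2Q^2 - 4Q = 0, so Q = 2. min AVC = 20.
So the shutdown price is $20.

$20 per unit, at Q = 2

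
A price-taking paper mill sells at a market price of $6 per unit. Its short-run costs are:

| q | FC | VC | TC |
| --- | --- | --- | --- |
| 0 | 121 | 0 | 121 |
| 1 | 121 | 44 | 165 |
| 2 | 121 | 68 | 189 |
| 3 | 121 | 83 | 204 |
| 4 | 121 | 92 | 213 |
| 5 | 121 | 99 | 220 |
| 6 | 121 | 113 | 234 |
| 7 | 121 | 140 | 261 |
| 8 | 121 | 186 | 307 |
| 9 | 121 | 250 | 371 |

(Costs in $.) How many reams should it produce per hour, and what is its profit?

q = 0 (shut down); profit = -$121

Compute π = P·q − TC at each output: q=0: -121; q=1: -159; q=2: -177; q=3: -186; q=4: -189; q=5: -190; q=6: -198; q=7: -219; q=8: -259; q=9: -317.
Profit is highest at q = 0. Equivalently, the lowest AVC in the table is 113/6 ≈ $18.83 at q = 6, and P = $6 falls below it — price never covers variable cost, so the firm shuts down and loses only its fixed cost.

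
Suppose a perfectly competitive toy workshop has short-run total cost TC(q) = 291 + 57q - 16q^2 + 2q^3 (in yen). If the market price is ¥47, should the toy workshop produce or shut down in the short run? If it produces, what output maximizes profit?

Produce at q = 5

Strip out fixed cost: VC = 57q - 16q^2 + 2q^3. Then AVC = 57 - 16q + 2q^2 and MC = 57 - 32q + 6q^2.
AVC is minimized where dAVC/dq = -16 + 4q = 0, at q = 4; min AVC = 57 - 16·4 + 2·4^2 = ¥25.
Because ¥47 ≥ ¥25, revenue can cover variable cost; the firm operates.
Solving P = MC: 10 - 32q + 6q^2 = 0 ⇒ q = 1/3 or 5. On the upward-sloping branch, q* = 5.
Check: AVC at q = 5 is ¥27 ≤ P, so revenue covers variable cost.
Profit = P·q − TC = 47·5 − 426 = -¥191, a loss, but smaller than the ¥291 fixed cost the firm would lose by shutting down.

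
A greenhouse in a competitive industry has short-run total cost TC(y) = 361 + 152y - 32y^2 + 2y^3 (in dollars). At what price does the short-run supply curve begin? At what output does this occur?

Short-run supply begins at min AVC. From VC = 152y - 32y^2 + 2y^3, AVC = 152 - 32y + 2y^2.
At the minimum of AVC, MC = AVC. MC = 152 - 64y + 6y^2; setting MC = AVC gives 4y^2 - 32y = 0, so y = 8. min AVC = 24.
For P < $24 the firm produces nothing.

$24 per unit, at y = 8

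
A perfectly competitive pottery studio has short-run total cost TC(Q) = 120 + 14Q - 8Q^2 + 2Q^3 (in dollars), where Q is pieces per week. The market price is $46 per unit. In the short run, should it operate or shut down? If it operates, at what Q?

From TC, MC = TC'(Q) = 14 - 16Q + 6Q^2 and AVC = VC/Q = 14 - 8Q + 2Q^2.
AVC hits its minimum where MC = AVC, at Q = 2, giving min AVC = 14 - 8·2 + 2·2^2 = $6.
Because $46 ≥ $6, revenue can cover variable cost; the firm operates.
P = MC gives -32 - 16Q + 6Q^2 = 0, with roots -4/3 and 4. Take the larger (rising MC): Q* = 4.
Check: AVC at Q = 4 is $14 ≤ P, so revenue covers variable cost.
Profit = P·Q − TC = 46·4 − 176 = $8.

Produce at Q = 4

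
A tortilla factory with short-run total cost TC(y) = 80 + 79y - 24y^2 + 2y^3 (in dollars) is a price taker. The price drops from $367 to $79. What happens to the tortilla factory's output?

Output falls from 12 to 8

AVC = 79 - 24y + 2y^2, minimized at y = 6 where min AVC = $7. MC = 79 - 48y + 6y^2.
At P = $367 ≥ min AVC, set P = MC on the rising branch: y = 12.
At P = $79 ≥ min AVC, set P = MC: y = 8. The firm stays open but cuts output.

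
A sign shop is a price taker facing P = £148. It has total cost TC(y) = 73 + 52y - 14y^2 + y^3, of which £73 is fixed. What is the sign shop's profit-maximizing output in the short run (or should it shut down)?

Produce at y = 12

Strip out fixed cost: VC = 52y - 14y^2 + y^3. Then AVC = 52 - 14y + y^2 and MC = 52 - 28y + 3y^2.
AVC is minimized where dAVC/dy = -14 + 2y = 0, at y = 7; min AVC = 52 - 14·7 + 7^2 = £3.
Because £148 ≥ £3, revenue can cover variable cost; the firm operates.
Solving P = MC: -96 - 28y + 3y^2 = 0 ⇒ y = -8/3 or 12. On the upward-sloping branch, y* = 12.
Check: AVC at y = 12 is £28 ≤ P, so revenue covers variable cost.
Profit = P·y − TC = 148·12 − 409 = £1367.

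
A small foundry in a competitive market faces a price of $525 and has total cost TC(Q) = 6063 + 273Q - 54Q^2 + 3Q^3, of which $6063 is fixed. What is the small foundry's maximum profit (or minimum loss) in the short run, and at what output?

AVC = 273 - 54Q + 3Q^2 has its minimum $30 at Q = 9; price $525 clears that bar, so the firm operates.
With MC = 273 - 108Q + 9Q^2, P = MC on the upward-sloping part at Q* = 14.
TR = 525·14 = 7350. TC = 6063 + 1470 = 7533. Profit = 7350 − 7533 = -$183.
By producing, the firm covers all variable cost plus $5880 of fixed cost; shutting down would lose the full $6063.

Profit = -$183 at Q = 14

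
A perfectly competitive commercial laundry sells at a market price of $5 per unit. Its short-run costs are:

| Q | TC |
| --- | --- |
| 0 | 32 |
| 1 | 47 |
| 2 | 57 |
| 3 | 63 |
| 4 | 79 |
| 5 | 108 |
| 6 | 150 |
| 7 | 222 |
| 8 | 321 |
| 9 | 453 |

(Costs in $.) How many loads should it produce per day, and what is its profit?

Compute π = P·Q − TC at each output: Q=0: -32; Q=1: -42; Q=2: -47; Q=3: -48; Q=4: -59; Q=5: -83; Q=6: -120; Q=7: -187; Q=8: -281; Q=9: -408.
Profit is highest at Q = 0. Equivalently, the lowest AVC in the table is 31/3 ≈ $10.33 at Q = 3, and P = $5 falls below it — price never covers variable cost, so the firm shuts down and loses only its fixed cost.

Q = 0 (shut down); profit = -$32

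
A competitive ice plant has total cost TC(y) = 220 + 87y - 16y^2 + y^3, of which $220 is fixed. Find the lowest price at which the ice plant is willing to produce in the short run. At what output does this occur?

$23 per unit, at y = 8

Short-run supply begins at min AVC. From VC = 87y - 16y^2 + y^3, AVC = 87 - 16y + y^2.
dAVC/dy = -16 + 2y = 0 gives y = 8. min AVC = 87 - 16·8 + 8^2 = 23.
The firm shuts down for any P below $23.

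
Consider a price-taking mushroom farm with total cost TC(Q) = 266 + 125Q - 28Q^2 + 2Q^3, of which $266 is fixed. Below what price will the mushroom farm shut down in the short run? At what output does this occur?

$27 per unit, at Q = 7

The firm shuts down when price falls below the minimum of average variable cost. AVC = VC/Q = 125 - 28Q + 2Q^2.
dAVC/dQ = -28 + 4Q = 0 gives Q = 7. min AVC = 125 - 28·7 + 2·7^2 = 27.
So the shutdown price is $27.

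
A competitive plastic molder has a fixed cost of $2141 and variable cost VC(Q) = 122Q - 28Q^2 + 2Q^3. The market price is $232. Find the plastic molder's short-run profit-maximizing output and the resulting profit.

Profit = -$205 at Q = 11

AVC = 122 - 28Q + 2Q^2 has its minimum $24 at Q = 7; price $232 clears that bar, so the firm operates.
With MC = 122 - 56Q + 6Q^2, P = MC on the upward-sloping part at Q* = 11.
TR = 232·11 = 2552. TC = 2141 + 616 = 2757. Profit = 2552 − 2757 = -$205.
By producing, the firm covers all variable cost plus $1936 of fixed cost; shutting down would lose the full $2141.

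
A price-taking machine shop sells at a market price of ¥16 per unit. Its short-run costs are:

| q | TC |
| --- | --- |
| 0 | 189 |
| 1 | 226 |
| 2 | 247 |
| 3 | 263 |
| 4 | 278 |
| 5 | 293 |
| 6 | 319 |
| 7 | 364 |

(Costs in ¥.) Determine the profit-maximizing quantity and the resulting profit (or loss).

Tabulate TR − TC: q=0: -189; q=1: -210; q=2: -215; q=3: -215; q=4: -214; q=5: -213; q=6: -223; q=7: -252.
Profit is highest at q = 0. Equivalently, the lowest AVC in the table is 104/5 ≈ ¥20.80 at q = 5, and P = ¥16 falls below it — price never covers variable cost, so the firm shuts down and loses only its fixed cost.

q = 0 (shut down); profit = -¥189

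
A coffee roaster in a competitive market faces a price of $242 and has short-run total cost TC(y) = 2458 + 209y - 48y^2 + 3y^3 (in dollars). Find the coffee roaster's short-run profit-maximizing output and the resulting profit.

Profit = -$280 at y = 11

AVC = 209 - 48y + 3y^2 has its minimum $17 at y = 8; price $242 clears that bar, so the firm operates.
With MC = 209 - 96y + 9y^2, P = MC on the upward-sloping part at y* = 11.
TR = 242·11 = 2662. TC = 2458 + 484 = 2942. Profit = 2662 − 2942 = -$280.
Shutting down would mean losing the fixed cost of $2458, so operating at a loss of $280 is better by $2178.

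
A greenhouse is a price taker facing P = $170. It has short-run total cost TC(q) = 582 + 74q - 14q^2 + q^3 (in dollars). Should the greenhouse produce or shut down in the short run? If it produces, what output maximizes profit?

Variable cost is VC = 74q - 14q^2 + q^3, so AVC = VC/q = 74 - 14q + q^2 and MC = dTC/dq = 74 - 28q + 3q^2.
AVC hits its minimum where MC = AVC, at q = 7, giving min AVC = 74 - 14·7 + 7^2 = $25.
Since P = $170 ≥ min AVC = $25, price covers variable cost and the firm should produce.
Set P = MC: 170 = 74 - 28q + 3q^2 → -96 - 28q + 3q^2 = 0. The roots are q = -8/3 and q = 12; the profit-maximizing output is on the rising part of MC, so q* = 12.
Check: AVC at q = 12 is $50 ≤ P, so revenue covers variable cost.
Profit = P·q − TC = 170·12 − 1182 = $858.

Produce at q = 12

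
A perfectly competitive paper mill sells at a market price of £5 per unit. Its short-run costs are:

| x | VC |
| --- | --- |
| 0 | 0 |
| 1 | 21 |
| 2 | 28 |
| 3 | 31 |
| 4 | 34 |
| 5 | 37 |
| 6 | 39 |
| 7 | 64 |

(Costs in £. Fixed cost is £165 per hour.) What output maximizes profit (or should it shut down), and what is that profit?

Compute π = P·x − TC at each output: x=0: -165; x=1: -181; x=2: -183; x=3: -181; x=4: -179; x=5: -177; x=6: -174; x=7: -194.
Profit is highest at x = 0. Equivalently, the lowest AVC in the table is 39/6 ≈ £6.50 at x = 6, and P = £5 falls below it — price never covers variable cost, so the firm shuts down and loses only its fixed cost.

x = 0 (shut down); profit = -£165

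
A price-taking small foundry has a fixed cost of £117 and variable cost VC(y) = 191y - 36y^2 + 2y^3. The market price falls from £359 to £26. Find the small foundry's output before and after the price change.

Output falls from 14 to 0 (the firm shuts down)

AVC = 191 - 36y + 2y^2, minimized at y = 9 where min AVC = £29. MC = 191 - 72y + 6y^2.
At P = £359 ≥ min AVC, set P = MC on the rising branch: y = 14.
At P = £26 < min AVC = £29, price no longer covers variable cost at any output, so the firm shuts down: y = 0.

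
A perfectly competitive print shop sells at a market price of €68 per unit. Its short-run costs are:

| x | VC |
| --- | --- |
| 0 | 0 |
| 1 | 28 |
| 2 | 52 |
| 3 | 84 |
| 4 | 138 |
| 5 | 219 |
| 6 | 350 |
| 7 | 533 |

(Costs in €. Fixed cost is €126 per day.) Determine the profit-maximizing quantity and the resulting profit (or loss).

Tabulate TR − TC: x=0: -126; x=1: -86; x=2: -42; x=3: -6; x=4: 8; x=5: -5; x=6: -68; x=7: -183.
Profit is maximized at x = 4. AVC there is 138/4 = €34.50 ≤ P, so producing beats shutting down (which would give -€126).

x = 4; profit = €8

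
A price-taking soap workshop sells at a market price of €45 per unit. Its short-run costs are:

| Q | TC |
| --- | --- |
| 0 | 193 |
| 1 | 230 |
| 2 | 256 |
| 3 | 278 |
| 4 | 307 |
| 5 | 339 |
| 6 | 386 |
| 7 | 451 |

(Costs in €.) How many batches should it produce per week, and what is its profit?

Tabulate TR − TC: Q=0: -193; Q=1: -185; Q=2: -166; Q=3: -143; Q=4: -127; Q=5: -114; Q=6: -116; Q=7: -136.
Profit is maximized at Q = 5. AVC there is 146/5 = €29.20 ≤ P, so producing beats shutting down (which would give -€193).

Q = 5; profit = -€114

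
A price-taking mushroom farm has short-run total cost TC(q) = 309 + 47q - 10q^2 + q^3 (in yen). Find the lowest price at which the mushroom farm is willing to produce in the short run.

The firm shuts down when price falls below the minimum of average variable cost. AVC = VC/q = 47 - 10q + q^2.
At the minimum of AVC, MC = AVC. MC = 47 - 20q + 3q^2; setting MC = AVC gives 2q^2 - 10q = 0, so q = 5. min AVC = 22.
So the shutdown price is ¥22.

¥22 per unit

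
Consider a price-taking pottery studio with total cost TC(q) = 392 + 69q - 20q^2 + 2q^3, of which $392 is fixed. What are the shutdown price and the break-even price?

Shutdown price = $19; break-even price = $83

Shutdown price = min AVC. AVC = 69 - 20q + 2q^2, with vertex at q = 5 and minimum $19.
ATC = 392/q + 69 - 20q + 2q^2. Setting dATC/dq = −392/q^2 − 20 + 4q = 0 gives q = 7 (since 4·7^3 − 20·7^2 = 392).
min ATC = 392/7 + 69 − 20·7 + 2·7^2 = $83. That is the break-even price.
Between these two prices the firm operates at a loss; above $83 it earns a profit.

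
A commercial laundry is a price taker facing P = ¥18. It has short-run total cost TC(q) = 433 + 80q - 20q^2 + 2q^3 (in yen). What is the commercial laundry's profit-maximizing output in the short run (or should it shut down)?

Strip out fixed cost: VC = 80q - 20q^2 + 2q^3. Then AVC = 80 - 20q + 2q^2 and MC = 80 - 40q + 6q^2.
AVC hits its minimum where MC = AVC, at q = 5, giving min AVC = 80 - 20·5 + 2·5^2 = ¥30.
P = ¥18 lies below min AVC = ¥30; no output level covers variable cost.
Best response: produce nothing and absorb the ¥433 fixed cost.

Shut down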